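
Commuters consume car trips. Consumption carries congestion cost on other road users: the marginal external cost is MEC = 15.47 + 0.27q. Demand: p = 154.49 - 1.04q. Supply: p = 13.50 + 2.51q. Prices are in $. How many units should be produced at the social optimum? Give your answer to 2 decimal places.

q* = 32.86

Social marginal benefit = demand − MEC = 139.02 - 1.31q.
Set SMB = MC: 139.02 - 1.31q = 13.50 + 2.51q → q* = 32.8586.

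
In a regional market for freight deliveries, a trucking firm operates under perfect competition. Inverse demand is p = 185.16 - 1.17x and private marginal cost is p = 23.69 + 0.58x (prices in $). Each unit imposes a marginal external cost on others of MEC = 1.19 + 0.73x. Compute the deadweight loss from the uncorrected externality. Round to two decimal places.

DWL = $947.29

Market equilibrium (private): 23.69 + 0.58x = 185.16 - 1.17x → x_m = 92.2686.
Social marginal cost = private MC + MEC = 24.88 + 1.31x.
Set SMC = demand: 24.88 + 1.31x = 185.16 - 1.17x → x* = 64.6290.
Between x* and x_m the wedge SMC − demand runs linearly from 0 to MEC(x_m), so the loss is a triangle.
DWL = ½ × 27.6396 × 68.5461 = 947.2934.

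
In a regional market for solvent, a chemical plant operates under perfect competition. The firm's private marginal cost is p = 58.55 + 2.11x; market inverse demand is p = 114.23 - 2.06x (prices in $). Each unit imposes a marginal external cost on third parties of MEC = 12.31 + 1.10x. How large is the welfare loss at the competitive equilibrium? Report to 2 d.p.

DWL = $69.15

Market equilibrium (private): 58.55 + 2.11x = 114.23 - 2.06x → x_m = 13.3525.
Social marginal cost = private MC + MEC = 70.86 + 3.21x.
Set SMC = demand: 70.86 + 3.21x = 114.23 - 2.06x → x* = 8.2296.
Between x* and x_m the wedge SMC − demand runs linearly from 0 to MEC(x_m), so the loss is a triangle.
DWL = ½ × 5.1229 × 26.9978 = 69.1535.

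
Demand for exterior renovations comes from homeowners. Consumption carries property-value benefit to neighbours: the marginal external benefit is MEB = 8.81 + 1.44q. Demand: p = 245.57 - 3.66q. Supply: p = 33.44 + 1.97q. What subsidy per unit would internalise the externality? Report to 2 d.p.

Social marginal benefit = demand + MEB = 254.38 - 2.22q.
Set SMB = MC: 254.38 - 2.22q = 33.44 + 1.97q → q* = 52.7303.
The Pigouvian subsidy equals MEB at q*: 8.81 + 1.44×52.7303 = 84.7416.

subsidy = 84.74 per unit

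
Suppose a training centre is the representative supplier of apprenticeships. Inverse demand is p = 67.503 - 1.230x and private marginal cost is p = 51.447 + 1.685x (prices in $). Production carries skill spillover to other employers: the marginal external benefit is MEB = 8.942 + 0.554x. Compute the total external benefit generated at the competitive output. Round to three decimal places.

Market equilibrium (private): 51.447 + 1.685x = 67.503 - 1.230x → x_m = 5.5081.
Total external benefit = ∫₀^{x_m} (8.942 + 0.554x) dx = 8.942×5.5081 + ½×0.554×5.5081² = 57.6574.

$57.657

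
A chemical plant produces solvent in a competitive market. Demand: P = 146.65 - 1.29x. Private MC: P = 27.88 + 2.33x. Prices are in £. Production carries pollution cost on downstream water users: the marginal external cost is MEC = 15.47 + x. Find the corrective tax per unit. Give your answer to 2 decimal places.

Social marginal cost = private MC + MEC = 43.35 + 3.33x.
Set SMC = demand: 43.35 + 3.33x = 146.65 - 1.29x → x* = 22.3593.
The Pigouvian tax equals MEC at x*: 15.47 + 1.00×22.3593 = 37.8293.

tax = £37.83 per unit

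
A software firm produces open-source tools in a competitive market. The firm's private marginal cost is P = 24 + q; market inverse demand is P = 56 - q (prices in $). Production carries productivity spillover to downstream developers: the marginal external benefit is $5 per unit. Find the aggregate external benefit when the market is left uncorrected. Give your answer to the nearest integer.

$80

Market equilibrium (private): 24 + q = 56 - q → q_m = 16.0000.
Total external benefit = MEB × q_m = 5 × 16.0000 = 80.0000.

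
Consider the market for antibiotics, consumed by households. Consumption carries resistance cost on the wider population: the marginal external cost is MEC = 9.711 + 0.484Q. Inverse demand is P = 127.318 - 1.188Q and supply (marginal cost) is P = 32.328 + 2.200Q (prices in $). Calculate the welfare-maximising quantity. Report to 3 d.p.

Social marginal benefit = demand − MEC = 117.607 - 1.672Q.
Set SMB = MC: 117.607 - 1.672Q = 32.328 + 2.200Q → Q* = 22.0245.

Q* = 22.025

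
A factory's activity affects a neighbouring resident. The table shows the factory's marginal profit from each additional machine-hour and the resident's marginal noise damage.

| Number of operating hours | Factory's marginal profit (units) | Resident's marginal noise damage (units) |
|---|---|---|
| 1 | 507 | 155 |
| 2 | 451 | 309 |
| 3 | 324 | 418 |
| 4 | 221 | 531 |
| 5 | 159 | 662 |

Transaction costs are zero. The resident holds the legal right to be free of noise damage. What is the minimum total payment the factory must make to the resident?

464

Efficient level: marginal profit ≥ marginal noise damage through level 2, so k* = 2.
With the resident holding the right, the factory must at least compensate total damage at k*: 155 + 309 = 464.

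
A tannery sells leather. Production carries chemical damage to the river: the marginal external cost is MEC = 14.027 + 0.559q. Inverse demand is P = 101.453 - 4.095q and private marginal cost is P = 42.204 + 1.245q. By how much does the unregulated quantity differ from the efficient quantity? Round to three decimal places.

3.429 units

Market equilibrium (private): 42.204 + 1.245q = 101.453 - 4.095q → q_m = 11.0953.
Social marginal cost = private MC + MEC = 56.231 + 1.804q.
Set SMC = demand: 56.231 + 1.804q = 101.453 - 4.095q → q* = 7.6660.
Gap = |11.0953 − 7.6660| = 3.4293.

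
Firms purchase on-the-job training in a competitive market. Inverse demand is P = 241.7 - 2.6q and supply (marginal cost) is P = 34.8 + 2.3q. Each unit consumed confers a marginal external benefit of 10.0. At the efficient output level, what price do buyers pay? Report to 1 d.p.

P = 126.6

Social marginal benefit = demand + MEB = 251.7 - 2.6q.
Set SMB = MC: 251.7 - 2.6q = 34.8 + 2.3q → q* = 44.2653.
Consumer price on the demand curve at q*: 241.7 − 2.6×44.2653 = 126.6102.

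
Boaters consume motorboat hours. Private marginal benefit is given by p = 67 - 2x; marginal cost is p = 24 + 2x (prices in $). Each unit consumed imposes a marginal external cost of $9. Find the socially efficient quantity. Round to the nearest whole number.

x* = 9

Social marginal benefit = demand − MEC = 58 - 2x.
Set SMB = MC: 58 - 2x = 24 + 2x → x* = 8.5000.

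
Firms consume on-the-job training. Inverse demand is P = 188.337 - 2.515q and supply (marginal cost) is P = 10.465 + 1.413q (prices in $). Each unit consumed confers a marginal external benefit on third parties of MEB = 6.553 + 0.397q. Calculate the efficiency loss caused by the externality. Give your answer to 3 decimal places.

DWL = $85.208

Market equilibrium (private): 10.465 + 1.413q = 188.337 - 2.515q → q_m = 45.2831.
Social marginal benefit = demand + MEB = 194.890 - 2.118q.
Set SMB = MC: 194.890 - 2.118q = 10.465 + 1.413q → q* = 52.2302.
The welfare-loss triangle has base |q_m − q*| and height MEB(q_m) (the vertical gap between SMB and MC is zero at q* and MEB at q_m).
DWL = ½ × 6.9471 × 24.5304 = 85.2076.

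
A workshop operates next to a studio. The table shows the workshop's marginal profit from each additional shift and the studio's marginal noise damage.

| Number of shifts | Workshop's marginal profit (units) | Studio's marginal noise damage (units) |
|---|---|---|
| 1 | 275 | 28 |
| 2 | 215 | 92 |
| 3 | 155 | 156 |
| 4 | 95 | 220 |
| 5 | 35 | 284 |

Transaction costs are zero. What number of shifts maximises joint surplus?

Bargaining reaches the level where marginal profit last exceeds marginal noise damage.
That holds through level 2 (215 ≥ 92) but not at 3 (155 < 156).

2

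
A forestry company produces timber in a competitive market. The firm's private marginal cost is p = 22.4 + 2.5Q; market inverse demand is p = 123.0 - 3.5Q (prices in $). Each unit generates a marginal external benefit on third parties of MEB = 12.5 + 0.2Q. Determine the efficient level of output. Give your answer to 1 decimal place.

Social marginal cost = private MC − MEB = 9.9 + 2.3Q.
Set SMC = demand: 9.9 + 2.3Q = 123.0 - 3.5Q → Q* = 19.5000.

Q* = 19.5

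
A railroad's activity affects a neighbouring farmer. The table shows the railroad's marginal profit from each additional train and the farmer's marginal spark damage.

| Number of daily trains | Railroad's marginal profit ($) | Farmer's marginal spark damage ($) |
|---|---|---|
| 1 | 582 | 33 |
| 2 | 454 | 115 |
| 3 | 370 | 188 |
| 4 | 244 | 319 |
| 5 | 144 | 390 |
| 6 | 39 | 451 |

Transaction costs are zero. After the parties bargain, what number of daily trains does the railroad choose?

3

Bargaining reaches the level where marginal profit last exceeds marginal spark damage.
That holds through level 3 (370 ≥ 188) but not at 4 (244 < 319).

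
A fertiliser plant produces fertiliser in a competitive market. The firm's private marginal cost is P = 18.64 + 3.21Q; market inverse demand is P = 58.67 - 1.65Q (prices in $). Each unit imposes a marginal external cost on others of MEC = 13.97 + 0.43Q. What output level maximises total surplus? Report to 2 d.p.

Q* = 4.93

Social marginal cost = private MC + MEC = 32.61 + 3.64Q.
Set SMC = demand: 32.61 + 3.64Q = 58.67 - 1.65Q → Q* = 4.9263.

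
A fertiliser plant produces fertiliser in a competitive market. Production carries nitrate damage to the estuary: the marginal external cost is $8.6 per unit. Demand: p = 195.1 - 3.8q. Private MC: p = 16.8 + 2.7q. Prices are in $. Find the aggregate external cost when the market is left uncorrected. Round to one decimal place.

Market equilibrium (private): 16.8 + 2.7q = 195.1 - 3.8q → q_m = 27.4308.
Total external cost = MEC × q_m = 8.6 × 27.4308 = 235.9049.

$235.9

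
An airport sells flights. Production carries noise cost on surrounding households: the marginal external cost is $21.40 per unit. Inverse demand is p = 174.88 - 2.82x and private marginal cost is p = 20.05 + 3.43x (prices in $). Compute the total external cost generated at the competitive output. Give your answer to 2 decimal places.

Market equilibrium (private): 20.05 + 3.43x = 174.88 - 2.82x → x_m = 24.7728.
Total external cost = MEC × x_m = 21.40 × 24.7728 = 530.1379.

$530.14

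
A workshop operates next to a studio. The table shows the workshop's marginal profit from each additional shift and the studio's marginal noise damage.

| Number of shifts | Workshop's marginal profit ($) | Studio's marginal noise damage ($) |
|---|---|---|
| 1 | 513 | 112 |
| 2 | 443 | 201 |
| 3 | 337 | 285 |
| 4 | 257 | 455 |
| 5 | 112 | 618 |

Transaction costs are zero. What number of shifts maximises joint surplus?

3

Bargaining reaches the level where marginal profit last exceeds marginal noise damage.
That holds through level 3 (337 ≥ 285) but not at 4 (257 < 455).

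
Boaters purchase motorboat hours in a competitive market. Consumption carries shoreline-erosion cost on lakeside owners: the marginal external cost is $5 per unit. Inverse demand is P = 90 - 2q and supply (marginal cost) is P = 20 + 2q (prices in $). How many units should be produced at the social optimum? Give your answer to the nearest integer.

q* = 16

Social marginal benefit = demand − MEC = 85 - 2q.
Set SMB = MC: 85 - 2q = 20 + 2q → q* = 16.2500.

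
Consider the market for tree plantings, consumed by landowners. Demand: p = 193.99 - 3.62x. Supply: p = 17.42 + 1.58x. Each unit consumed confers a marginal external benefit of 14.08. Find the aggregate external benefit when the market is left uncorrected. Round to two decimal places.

Market equilibrium (private): 17.42 + 1.58x = 193.99 - 3.62x → x_m = 33.9558.
Total external benefit = MEB × x_m = 14.08 × 33.9558 = 478.0977.

478.10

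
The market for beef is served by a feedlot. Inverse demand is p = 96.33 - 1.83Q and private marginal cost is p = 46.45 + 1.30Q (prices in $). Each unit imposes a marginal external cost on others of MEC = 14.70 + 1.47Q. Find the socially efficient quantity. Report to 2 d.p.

Social marginal cost = private MC + MEC = 61.15 + 2.77Q.
Set SMC = demand: 61.15 + 2.77Q = 96.33 - 1.83Q → Q* = 7.6478.

Q* = 7.65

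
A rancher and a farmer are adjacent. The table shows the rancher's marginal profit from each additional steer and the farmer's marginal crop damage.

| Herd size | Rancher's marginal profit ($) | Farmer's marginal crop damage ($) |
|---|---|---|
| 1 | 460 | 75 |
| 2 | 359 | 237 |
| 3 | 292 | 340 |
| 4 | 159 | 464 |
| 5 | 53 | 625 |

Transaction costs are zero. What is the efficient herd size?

2

Bargaining reaches the level where marginal profit last exceeds marginal crop damage.
That holds through level 2 (359 ≥ 237) but not at 3 (292 < 340).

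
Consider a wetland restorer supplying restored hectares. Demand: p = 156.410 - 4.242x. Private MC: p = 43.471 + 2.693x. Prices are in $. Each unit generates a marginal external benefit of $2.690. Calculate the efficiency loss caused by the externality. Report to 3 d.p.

DWL = $0.522

Market equilibrium (private): 43.471 + 2.693x = 156.410 - 4.242x → x_m = 16.2854.
Social marginal cost = private MC − MEB = 40.781 + 2.693x.
Set SMC = demand: 40.781 + 2.693x = 156.410 - 4.242x → x* = 16.6733.
The welfare-loss triangle has base |x_m − x*| and height MEB(x_m) (the vertical gap between SMC and demand is zero at x* and MEB at x_m).
DWL = ½ × 0.3879 × 2.6900 = 0.5217.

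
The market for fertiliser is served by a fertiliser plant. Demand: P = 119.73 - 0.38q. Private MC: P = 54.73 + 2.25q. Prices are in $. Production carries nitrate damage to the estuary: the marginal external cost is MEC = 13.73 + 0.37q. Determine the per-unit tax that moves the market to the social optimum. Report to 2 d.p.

tax = $20.05 per unit

Social marginal cost = private MC + MEC = 68.46 + 2.62q.
Set SMC = demand: 68.46 + 2.62q = 119.73 - 0.38q → q* = 17.0900.
The Pigouvian tax equals MEC at q*: 13.73 + 0.37×17.0900 = 20.0533.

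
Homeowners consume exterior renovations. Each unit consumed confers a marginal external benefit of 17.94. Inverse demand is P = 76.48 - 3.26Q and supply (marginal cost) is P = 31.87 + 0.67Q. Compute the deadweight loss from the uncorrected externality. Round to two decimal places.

DWL = 40.95

Market equilibrium (private): 31.87 + 0.67Q = 76.48 - 3.26Q → Q_m = 11.3511.
Social marginal benefit = demand + MEB = 94.42 - 3.26Q.
Set SMB = MC: 94.42 - 3.26Q = 31.87 + 0.67Q → Q* = 15.9160.
Between Q* and Q_m the wedge SMB − MC runs linearly from 0 to MEB(Q_m), so the loss is a triangle.
DWL = ½ × 4.5649 × 17.9400 = 40.9472.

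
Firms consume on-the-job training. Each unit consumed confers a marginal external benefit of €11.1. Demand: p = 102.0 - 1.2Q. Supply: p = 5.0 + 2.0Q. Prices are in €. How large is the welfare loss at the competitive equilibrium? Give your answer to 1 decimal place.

Market equilibrium (private): 5.0 + 2.0Q = 102.0 - 1.2Q → Q_m = 30.3125.
Social marginal benefit = demand + MEB = 113.1 - 1.2Q.
Set SMB = MC: 113.1 - 1.2Q = 5.0 + 2.0Q → Q* = 33.7813.
The welfare-loss triangle has base |Q_m − Q*| and height MEB(Q_m) (the vertical gap between SMB and MC is zero at Q* and MEB at Q_m).
DWL = ½ × 3.4688 × 11.1000 = 19.2518.

DWL = €19.3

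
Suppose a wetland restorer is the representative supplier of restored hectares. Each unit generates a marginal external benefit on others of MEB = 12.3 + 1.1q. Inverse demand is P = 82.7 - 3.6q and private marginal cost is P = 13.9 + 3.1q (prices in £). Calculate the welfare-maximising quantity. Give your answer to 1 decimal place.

q* = 14.5

Social marginal cost = private MC − MEB = 1.6 + 2.0q.
Set SMC = demand: 1.6 + 2.0q = 82.7 - 3.6q → q* = 14.4821.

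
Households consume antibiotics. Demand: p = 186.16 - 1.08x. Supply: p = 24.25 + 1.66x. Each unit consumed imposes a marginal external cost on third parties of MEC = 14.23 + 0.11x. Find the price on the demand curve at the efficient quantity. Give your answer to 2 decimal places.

Social marginal benefit = demand − MEC = 171.93 - 1.19x.
Set SMB = MC: 171.93 - 1.19x = 24.25 + 1.66x → x* = 51.8175.
Consumer price on the demand curve at x*: 186.16 − 1.08×51.8175 = 130.1971.

P = 130.20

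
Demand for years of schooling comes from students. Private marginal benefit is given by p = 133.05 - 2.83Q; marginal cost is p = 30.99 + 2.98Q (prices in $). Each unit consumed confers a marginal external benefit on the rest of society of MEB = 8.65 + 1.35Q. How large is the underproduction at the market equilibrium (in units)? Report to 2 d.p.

Market equilibrium (private): 30.99 + 2.98Q = 133.05 - 2.83Q → Q_m = 17.5663.
Social marginal benefit = demand + MEB = 141.70 - 1.48Q.
Set SMB = MC: 141.70 - 1.48Q = 30.99 + 2.98Q → Q* = 24.8229.
Gap = |17.5663 − 24.8229| = 7.2566.

7.26 units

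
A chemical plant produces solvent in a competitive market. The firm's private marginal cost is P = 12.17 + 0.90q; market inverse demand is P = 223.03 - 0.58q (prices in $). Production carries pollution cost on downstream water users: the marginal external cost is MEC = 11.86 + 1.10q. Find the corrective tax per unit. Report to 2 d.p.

tax = $96.70 per unit

Social marginal cost = private MC + MEC = 24.03 + 2.00q.
Set SMC = demand: 24.03 + 2.00q = 223.03 - 0.58q → q* = 77.1318.
The Pigouvian tax equals MEC at q*: 11.86 + 1.10×77.1318 = 96.7050.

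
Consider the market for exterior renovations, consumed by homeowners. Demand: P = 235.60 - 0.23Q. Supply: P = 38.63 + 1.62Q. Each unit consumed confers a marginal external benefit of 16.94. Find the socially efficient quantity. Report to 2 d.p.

Q* = 115.63

Social marginal benefit = demand + MEB = 252.54 - 0.23Q.
Set SMB = MC: 252.54 - 0.23Q = 38.63 + 1.62Q → Q* = 115.6270.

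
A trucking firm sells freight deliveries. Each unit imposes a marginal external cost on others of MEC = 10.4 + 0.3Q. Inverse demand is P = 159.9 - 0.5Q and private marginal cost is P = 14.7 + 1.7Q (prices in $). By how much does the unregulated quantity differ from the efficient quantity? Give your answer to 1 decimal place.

12.1 units

Market equilibrium (private): 14.7 + 1.7Q = 159.9 - 0.5Q → Q_m = 66.0000.
Social marginal cost = private MC + MEC = 25.1 + 2.0Q.
Set SMC = demand: 25.1 + 2.0Q = 159.9 - 0.5Q → Q* = 53.9200.
Gap = |66.0000 − 53.9200| = 12.0800.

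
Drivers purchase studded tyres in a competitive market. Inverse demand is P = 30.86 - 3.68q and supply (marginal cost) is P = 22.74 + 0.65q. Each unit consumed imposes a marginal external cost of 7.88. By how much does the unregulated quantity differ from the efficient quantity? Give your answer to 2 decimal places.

1.82 units

Market equilibrium (private): 22.74 + 0.65q = 30.86 - 3.68q → q_m = 1.8753.
Social marginal benefit = demand − MEC = 22.98 - 3.68q.
Set SMB = MC: 22.98 - 3.68q = 22.74 + 0.65q → q* = 0.0554.
Gap = |1.8753 − 0.0554| = 1.8199.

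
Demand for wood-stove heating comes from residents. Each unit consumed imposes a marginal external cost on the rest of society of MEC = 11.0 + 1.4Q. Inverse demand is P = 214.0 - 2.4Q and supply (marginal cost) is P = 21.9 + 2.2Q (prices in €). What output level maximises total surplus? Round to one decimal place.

Q* = 30.2

Social marginal benefit = demand − MEC = 203.0 - 3.8Q.
Set SMB = MC: 203.0 - 3.8Q = 21.9 + 2.2Q → Q* = 30.1833.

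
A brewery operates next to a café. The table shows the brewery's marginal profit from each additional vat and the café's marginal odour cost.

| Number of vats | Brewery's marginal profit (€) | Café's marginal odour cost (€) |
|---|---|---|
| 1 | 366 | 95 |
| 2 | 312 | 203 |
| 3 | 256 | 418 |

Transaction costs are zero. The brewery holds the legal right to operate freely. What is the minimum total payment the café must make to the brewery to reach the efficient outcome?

€256

Left alone the brewery would choose level 3 (marginal profit stays positive).
Efficient level: k* = 2 (marginal profit ≥ marginal odour cost through 2).
The café must at least cover the brewery's forgone profit from cutting 3→2: 256 = 256.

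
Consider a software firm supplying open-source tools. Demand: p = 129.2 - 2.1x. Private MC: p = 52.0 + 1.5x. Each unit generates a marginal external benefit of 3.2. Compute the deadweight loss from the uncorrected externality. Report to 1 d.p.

Market equilibrium (private): 52.0 + 1.5x = 129.2 - 2.1x → x_m = 21.4444.
Social marginal cost = private MC − MEB = 48.8 + 1.5x.
Set SMC = demand: 48.8 + 1.5x = 129.2 - 2.1x → x* = 22.3333.
Between x* and x_m the wedge demand − SMC runs linearly from 0 to MEB(x_m), so the loss is a triangle.
DWL = ½ × 0.8889 × 3.2000 = 1.4222.

DWL = 1.4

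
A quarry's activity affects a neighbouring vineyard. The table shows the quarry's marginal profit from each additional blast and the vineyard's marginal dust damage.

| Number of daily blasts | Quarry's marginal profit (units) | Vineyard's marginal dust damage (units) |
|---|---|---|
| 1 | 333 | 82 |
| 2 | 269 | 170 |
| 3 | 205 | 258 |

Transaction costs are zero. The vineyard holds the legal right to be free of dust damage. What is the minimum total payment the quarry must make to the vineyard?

252

Efficient level: marginal profit ≥ marginal dust damage through level 2, so k* = 2.
With the vineyard holding the right, the quarry must at least compensate total damage at k*: 82 + 170 = 252.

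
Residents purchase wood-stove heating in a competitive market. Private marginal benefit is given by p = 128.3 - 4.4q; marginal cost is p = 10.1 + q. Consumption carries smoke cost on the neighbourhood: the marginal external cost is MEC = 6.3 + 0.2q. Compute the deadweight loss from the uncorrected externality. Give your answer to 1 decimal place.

Market equilibrium (private): 10.1 + q = 128.3 - 4.4q → q_m = 21.8889.
Social marginal benefit = demand − MEC = 122.0 - 4.6q.
Set SMB = MC: 122.0 - 4.6q = 10.1 + q → q* = 19.9821.
The welfare-loss triangle has base |q_m − q*| and height MEC(q_m) (the vertical gap between SMB and MC is zero at q* and MEC at q_m).
DWL = ½ × 1.9068 × 10.6778 = 10.1802.

DWL = 10.2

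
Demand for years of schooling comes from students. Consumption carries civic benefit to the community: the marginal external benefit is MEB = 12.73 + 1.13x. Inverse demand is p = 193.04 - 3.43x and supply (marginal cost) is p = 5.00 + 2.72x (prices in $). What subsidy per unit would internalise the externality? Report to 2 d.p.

subsidy = $57.92 per unit

Social marginal benefit = demand + MEB = 205.77 - 2.30x.
Set SMB = MC: 205.77 - 2.30x = 5.00 + 2.72x → x* = 39.9940.
The Pigouvian subsidy equals MEB at x*: 12.73 + 1.13×39.9940 = 57.9232.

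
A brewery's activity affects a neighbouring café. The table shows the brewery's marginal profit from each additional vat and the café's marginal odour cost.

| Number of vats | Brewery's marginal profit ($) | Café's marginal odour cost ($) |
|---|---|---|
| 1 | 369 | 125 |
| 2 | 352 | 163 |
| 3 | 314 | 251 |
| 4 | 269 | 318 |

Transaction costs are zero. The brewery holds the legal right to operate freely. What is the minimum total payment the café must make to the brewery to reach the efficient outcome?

$269

Left alone the brewery would choose level 4 (marginal profit stays positive).
Efficient level: k* = 3 (marginal profit ≥ marginal odour cost through 3).
The café must at least cover the brewery's forgone profit from cutting 4→3: 269 = 269.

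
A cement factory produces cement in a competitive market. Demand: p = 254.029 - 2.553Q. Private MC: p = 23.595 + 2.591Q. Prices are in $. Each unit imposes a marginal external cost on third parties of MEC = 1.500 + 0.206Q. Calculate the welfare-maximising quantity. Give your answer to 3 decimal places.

Q* = 42.791

Social marginal cost = private MC + MEC = 25.095 + 2.797Q.
Set SMC = demand: 25.095 + 2.797Q = 254.029 - 2.553Q → Q* = 42.7914.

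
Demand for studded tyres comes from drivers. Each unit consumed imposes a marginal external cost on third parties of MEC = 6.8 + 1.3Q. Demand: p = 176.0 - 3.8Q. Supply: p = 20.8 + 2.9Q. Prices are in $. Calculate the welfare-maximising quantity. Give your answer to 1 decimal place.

Social marginal benefit = demand − MEC = 169.2 - 5.1Q.
Set SMB = MC: 169.2 - 5.1Q = 20.8 + 2.9Q → Q* = 18.5500.

Q* = 18.6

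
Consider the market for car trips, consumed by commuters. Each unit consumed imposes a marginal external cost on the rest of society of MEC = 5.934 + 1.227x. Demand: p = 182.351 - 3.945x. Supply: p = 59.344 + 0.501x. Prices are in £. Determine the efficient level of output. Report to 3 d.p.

Social marginal benefit = demand − MEC = 176.417 - 5.172x.
Set SMB = MC: 176.417 - 5.172x = 59.344 + 0.501x → x* = 20.6369.

x* = 20.637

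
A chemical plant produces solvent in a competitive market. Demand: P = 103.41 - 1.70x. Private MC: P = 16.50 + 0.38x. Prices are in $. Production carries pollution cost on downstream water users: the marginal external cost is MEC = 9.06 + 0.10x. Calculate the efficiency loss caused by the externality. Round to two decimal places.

Market equilibrium (private): 16.50 + 0.38x = 103.41 - 1.70x → x_m = 41.7837.
Social marginal cost = private MC + MEC = 25.56 + 0.48x.
Set SMC = demand: 25.56 + 0.48x = 103.41 - 1.70x → x* = 35.7110.
The welfare-loss triangle has base |x_m − x*| and height MEC(x_m) (the vertical gap between SMC and demand is zero at x* and MEC at x_m).
DWL = ½ × 6.0727 × 13.2384 = 40.1964.

DWL = $40.20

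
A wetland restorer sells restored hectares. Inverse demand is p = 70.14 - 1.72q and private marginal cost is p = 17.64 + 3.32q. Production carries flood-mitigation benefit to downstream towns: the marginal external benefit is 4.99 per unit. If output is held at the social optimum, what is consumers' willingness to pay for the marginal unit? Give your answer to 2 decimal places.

P = 50.52

Social marginal cost = private MC − MEB = 12.65 + 3.32q.
Set SMC = demand: 12.65 + 3.32q = 70.14 - 1.72q → q* = 11.4067.
Consumer price on the demand curve at q*: 70.14 − 1.72×11.4067 = 50.5205.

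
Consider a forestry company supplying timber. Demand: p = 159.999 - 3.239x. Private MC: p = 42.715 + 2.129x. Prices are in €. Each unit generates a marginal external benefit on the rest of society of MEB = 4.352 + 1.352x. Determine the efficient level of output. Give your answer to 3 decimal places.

x* = 30.288

Social marginal cost = private MC − MEB = 38.363 + 0.777x.
Set SMC = demand: 38.363 + 0.777x = 159.999 - 3.239x → x* = 30.2878.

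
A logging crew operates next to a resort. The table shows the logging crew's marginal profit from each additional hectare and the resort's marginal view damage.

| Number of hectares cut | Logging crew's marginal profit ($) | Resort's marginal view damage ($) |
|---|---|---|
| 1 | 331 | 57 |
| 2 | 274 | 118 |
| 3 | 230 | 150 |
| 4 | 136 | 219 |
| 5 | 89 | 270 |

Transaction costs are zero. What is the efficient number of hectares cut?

Bargaining reaches the level where marginal profit last exceeds marginal view damage.
That holds through level 3 (230 ≥ 150) but not at 4 (136 < 219).

3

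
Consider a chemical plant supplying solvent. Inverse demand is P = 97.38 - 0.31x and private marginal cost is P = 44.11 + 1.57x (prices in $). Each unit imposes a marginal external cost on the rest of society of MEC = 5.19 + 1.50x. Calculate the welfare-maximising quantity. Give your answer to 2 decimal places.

x* = 14.22

Social marginal cost = private MC + MEC = 49.30 + 3.07x.
Set SMC = demand: 49.30 + 3.07x = 97.38 - 0.31x → x* = 14.2249.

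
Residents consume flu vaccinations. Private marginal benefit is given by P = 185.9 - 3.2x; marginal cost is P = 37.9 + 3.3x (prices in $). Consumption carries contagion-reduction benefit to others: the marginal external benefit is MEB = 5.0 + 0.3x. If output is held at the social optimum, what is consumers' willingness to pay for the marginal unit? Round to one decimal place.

P = $106.9

Social marginal benefit = demand + MEB = 190.9 - 2.9x.
Set SMB = MC: 190.9 - 2.9x = 37.9 + 3.3x → x* = 24.6774.
Consumer price on the demand curve at x*: 185.9 − 3.2×24.6774 = 106.9323.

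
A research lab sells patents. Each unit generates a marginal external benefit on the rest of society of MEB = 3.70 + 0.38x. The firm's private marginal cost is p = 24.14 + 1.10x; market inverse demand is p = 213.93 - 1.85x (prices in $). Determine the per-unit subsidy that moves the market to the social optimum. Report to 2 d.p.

subsidy = $32.31 per unit

Social marginal cost = private MC − MEB = 20.44 + 0.72x.
Set SMC = demand: 20.44 + 0.72x = 213.93 - 1.85x → x* = 75.2879.
The Pigouvian subsidy equals MEB at x*: 3.70 + 0.38×75.2879 = 32.3094.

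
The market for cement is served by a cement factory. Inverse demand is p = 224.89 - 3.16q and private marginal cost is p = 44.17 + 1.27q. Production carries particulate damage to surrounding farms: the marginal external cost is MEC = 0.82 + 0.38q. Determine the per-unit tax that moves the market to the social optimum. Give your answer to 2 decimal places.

tax = 15.03 per unit

Social marginal cost = private MC + MEC = 44.99 + 1.65q.
Set SMC = demand: 44.99 + 1.65q = 224.89 - 3.16q → q* = 37.4012.
The Pigouvian tax equals MEC at q*: 0.82 + 0.38×37.4012 = 15.0325.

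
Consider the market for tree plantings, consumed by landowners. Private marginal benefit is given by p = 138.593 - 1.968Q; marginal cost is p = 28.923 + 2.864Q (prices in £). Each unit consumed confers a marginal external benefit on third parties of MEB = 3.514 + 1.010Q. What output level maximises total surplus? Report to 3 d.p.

Q* = 29.614

Social marginal benefit = demand + MEB = 142.107 - 0.958Q.
Set SMB = MC: 142.107 - 0.958Q = 28.923 + 2.864Q → Q* = 29.6138.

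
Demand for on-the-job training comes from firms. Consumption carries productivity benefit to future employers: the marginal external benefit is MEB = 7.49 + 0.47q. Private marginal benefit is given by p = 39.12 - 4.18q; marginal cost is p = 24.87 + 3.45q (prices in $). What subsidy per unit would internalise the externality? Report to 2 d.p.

subsidy = $8.92 per unit

Social marginal benefit = demand + MEB = 46.61 - 3.71q.
Set SMB = MC: 46.61 - 3.71q = 24.87 + 3.45q → q* = 3.0363.
The Pigouvian subsidy equals MEB at q*: 7.49 + 0.47×3.0363 = 8.9171.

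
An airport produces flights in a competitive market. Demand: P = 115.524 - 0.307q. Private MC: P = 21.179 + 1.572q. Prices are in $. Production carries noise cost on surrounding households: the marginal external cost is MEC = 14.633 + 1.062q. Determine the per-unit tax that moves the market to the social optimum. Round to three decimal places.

Social marginal cost = private MC + MEC = 35.812 + 2.634q.
Set SMC = demand: 35.812 + 2.634q = 115.524 - 0.307q → q* = 27.1037.
The Pigouvian tax equals MEC at q*: 14.633 + 1.062×27.1037 = 43.4171.

tax = $43.417 per unit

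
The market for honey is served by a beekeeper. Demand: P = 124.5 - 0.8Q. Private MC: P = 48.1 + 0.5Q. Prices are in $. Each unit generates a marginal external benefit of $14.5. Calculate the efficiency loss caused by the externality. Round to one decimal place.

DWL = $80.9

Market equilibrium (private): 48.1 + 0.5Q = 124.5 - 0.8Q → Q_m = 58.7692.
Social marginal cost = private MC − MEB = 33.6 + 0.5Q.
Set SMC = demand: 33.6 + 0.5Q = 124.5 - 0.8Q → Q* = 69.9231.
The loss is the area between SMC and demand from Q* to Q_m; with linear curves that's a triangle of height MEB(Q_m).
DWL = ½ × 11.1539 × 14.5000 = 80.8658.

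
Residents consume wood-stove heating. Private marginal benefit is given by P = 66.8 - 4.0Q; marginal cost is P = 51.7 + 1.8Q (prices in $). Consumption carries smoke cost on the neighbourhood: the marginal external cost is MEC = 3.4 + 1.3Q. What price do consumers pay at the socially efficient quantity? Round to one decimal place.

Social marginal benefit = demand − MEC = 63.4 - 5.3Q.
Set SMB = MC: 63.4 - 5.3Q = 51.7 + 1.8Q → Q* = 1.6479.
Consumer price on the demand curve at Q*: 66.8 − 4.0×1.6479 = 60.2084.

P = $60.2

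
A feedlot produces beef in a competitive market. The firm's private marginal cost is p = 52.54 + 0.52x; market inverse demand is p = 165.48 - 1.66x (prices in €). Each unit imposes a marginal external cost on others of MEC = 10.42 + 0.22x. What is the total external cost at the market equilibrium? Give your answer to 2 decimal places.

Market equilibrium (private): 52.54 + 0.52x = 165.48 - 1.66x → x_m = 51.8073.
Total external cost = ∫₀^{x_m} (10.42 + 0.22x) dx = 10.42×51.8073 + ½×0.22×51.8073² = 835.0717.

€835.07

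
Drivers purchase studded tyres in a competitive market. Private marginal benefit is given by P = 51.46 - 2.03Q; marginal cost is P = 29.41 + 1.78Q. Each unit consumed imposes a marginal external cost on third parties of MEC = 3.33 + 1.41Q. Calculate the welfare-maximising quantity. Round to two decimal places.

Q* = 3.59

Social marginal benefit = demand − MEC = 48.13 - 3.44Q.
Set SMB = MC: 48.13 - 3.44Q = 29.41 + 1.78Q → Q* = 3.5862.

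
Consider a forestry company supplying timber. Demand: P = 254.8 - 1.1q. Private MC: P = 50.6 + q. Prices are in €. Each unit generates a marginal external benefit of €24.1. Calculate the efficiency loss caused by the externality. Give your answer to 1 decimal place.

Market equilibrium (private): 50.6 + q = 254.8 - 1.1q → q_m = 97.2381.
Social marginal cost = private MC − MEB = 26.5 + q.
Set SMC = demand: 26.5 + q = 254.8 - 1.1q → q* = 108.7143.
The welfare-loss triangle has base |q_m − q*| and height MEB(q_m) (the vertical gap between SMC and demand is zero at q* and MEB at q_m).
DWL = ½ × 11.4762 × 24.1000 = 138.2882.

DWL = €138.3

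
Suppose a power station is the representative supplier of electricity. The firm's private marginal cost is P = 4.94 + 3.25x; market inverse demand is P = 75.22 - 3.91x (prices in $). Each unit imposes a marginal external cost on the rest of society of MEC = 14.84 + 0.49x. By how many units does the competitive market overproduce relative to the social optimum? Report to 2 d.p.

2.57 units

Market equilibrium (private): 4.94 + 3.25x = 75.22 - 3.91x → x_m = 9.8156.
Social marginal cost = private MC + MEC = 19.78 + 3.74x.
Set SMC = demand: 19.78 + 3.74x = 75.22 - 3.91x → x* = 7.2471.
Gap = |9.8156 − 7.2471| = 2.5685.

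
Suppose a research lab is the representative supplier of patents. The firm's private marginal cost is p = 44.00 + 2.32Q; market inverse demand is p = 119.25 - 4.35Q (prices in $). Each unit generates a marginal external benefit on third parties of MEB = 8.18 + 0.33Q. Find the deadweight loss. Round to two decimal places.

DWL = $11.17

Market equilibrium (private): 44.00 + 2.32Q = 119.25 - 4.35Q → Q_m = 11.2819.
Social marginal cost = private MC − MEB = 35.82 + 1.99Q.
Set SMC = demand: 35.82 + 1.99Q = 119.25 - 4.35Q → Q* = 13.1593.
The loss is the area between SMC and demand from Q* to Q_m; with linear curves that's a triangle of height MEB(Q_m).
DWL = ½ × 1.8774 × 11.9030 = 11.1733.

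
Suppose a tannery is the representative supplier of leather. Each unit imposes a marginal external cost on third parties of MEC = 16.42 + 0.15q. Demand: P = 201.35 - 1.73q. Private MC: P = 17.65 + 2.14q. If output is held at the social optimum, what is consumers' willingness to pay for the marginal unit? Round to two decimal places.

Social marginal cost = private MC + MEC = 34.07 + 2.29q.
Set SMC = demand: 34.07 + 2.29q = 201.35 - 1.73q → q* = 41.6119.
Consumer price on the demand curve at q*: 201.35 − 1.73×41.6119 = 129.3614.

P = 129.36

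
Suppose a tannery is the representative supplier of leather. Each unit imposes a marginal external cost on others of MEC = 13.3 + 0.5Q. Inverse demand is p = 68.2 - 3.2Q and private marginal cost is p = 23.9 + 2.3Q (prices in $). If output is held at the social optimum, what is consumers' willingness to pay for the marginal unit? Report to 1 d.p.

Social marginal cost = private MC + MEC = 37.2 + 2.8Q.
Set SMC = demand: 37.2 + 2.8Q = 68.2 - 3.2Q → Q* = 5.1667.
Consumer price on the demand curve at Q*: 68.2 − 3.2×5.1667 = 51.6666.

P = $51.7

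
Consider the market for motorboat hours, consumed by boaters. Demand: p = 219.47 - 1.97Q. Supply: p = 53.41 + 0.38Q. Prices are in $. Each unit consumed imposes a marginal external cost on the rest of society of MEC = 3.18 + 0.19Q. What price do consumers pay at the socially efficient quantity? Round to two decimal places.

P = $93.14

Social marginal benefit = demand − MEC = 216.29 - 2.16Q.
Set SMB = MC: 216.29 - 2.16Q = 53.41 + 0.38Q → Q* = 64.1260.
Consumer price on the demand curve at Q*: 219.47 − 1.97×64.1260 = 93.1418.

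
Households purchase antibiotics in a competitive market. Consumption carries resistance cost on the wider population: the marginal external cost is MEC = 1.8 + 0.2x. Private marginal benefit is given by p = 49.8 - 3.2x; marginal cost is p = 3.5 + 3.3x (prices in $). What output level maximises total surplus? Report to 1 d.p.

Social marginal benefit = demand − MEC = 48.0 - 3.4x.
Set SMB = MC: 48.0 - 3.4x = 3.5 + 3.3x → x* = 6.6418.

x* = 6.6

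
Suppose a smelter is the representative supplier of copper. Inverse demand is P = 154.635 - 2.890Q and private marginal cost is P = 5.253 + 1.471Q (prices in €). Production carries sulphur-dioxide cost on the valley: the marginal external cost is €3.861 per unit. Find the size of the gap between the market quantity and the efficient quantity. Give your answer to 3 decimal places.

Market equilibrium (private): 5.253 + 1.471Q = 154.635 - 2.890Q → Q_m = 34.2541.
Social marginal cost = private MC + MEC = 9.114 + 1.471Q.
Set SMC = demand: 9.114 + 1.471Q = 154.635 - 2.890Q → Q* = 33.3687.
Gap = |34.2541 − 33.3687| = 0.8854.

0.885 units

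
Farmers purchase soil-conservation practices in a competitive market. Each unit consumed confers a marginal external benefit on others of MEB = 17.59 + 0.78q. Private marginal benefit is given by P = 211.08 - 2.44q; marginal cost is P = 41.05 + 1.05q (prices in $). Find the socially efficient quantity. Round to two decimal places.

q* = 69.23

Social marginal benefit = demand + MEB = 228.67 - 1.66q.
Set SMB = MC: 228.67 - 1.66q = 41.05 + 1.05q → q* = 69.2325.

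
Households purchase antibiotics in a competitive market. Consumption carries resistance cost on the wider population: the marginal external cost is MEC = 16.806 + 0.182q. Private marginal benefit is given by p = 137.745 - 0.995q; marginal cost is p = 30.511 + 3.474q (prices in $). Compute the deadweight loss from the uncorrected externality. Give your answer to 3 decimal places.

DWL = $48.194

Market equilibrium (private): 30.511 + 3.474q = 137.745 - 0.995q → q_m = 23.9951.
Social marginal benefit = demand − MEC = 120.939 - 1.177q.
Set SMB = MC: 120.939 - 1.177q = 30.511 + 3.474q → q* = 19.4427.
Between q* and q_m the wedge MC − SMB runs linearly from 0 to MEC(q_m), so the loss is a triangle.
DWL = ½ × 4.5524 × 21.1731 = 48.1942.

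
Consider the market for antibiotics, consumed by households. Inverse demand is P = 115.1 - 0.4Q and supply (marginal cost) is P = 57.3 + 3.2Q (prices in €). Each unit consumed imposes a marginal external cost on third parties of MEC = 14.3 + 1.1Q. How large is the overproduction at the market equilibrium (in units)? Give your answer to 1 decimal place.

6.8 units

Market equilibrium (private): 57.3 + 3.2Q = 115.1 - 0.4Q → Q_m = 16.0556.
Social marginal benefit = demand − MEC = 100.8 - 1.5Q.
Set SMB = MC: 100.8 - 1.5Q = 57.3 + 3.2Q → Q* = 9.2553.
Gap = |16.0556 − 9.2553| = 6.8003.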